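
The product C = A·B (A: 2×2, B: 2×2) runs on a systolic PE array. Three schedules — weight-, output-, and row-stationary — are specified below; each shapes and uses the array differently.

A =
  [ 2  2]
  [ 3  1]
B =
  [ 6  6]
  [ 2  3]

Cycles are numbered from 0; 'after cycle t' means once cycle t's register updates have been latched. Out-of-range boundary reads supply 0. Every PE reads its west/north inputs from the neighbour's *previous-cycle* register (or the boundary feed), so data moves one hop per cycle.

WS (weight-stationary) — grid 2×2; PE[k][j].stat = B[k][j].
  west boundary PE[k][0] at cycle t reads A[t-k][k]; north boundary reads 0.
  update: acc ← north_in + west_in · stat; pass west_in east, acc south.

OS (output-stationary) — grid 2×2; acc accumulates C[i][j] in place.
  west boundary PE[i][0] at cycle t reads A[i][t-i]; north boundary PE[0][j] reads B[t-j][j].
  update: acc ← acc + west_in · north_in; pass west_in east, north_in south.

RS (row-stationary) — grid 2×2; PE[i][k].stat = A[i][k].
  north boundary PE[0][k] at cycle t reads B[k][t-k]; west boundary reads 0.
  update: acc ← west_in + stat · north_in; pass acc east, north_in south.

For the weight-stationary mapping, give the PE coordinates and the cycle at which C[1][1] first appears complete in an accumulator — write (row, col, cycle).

WS: C[1][1] accumulates in PE[1][1]:
  [0] (1,1) acc=0 (h:0 v:0)
  [1] (1,1) acc=0 (h:0 v:0)
  [2] (1,1) acc=18 (h:2 v:18)
  [3] (1,1) acc=21 (h:1 v:21)

(row, col, cycle) = (1, 1, 3)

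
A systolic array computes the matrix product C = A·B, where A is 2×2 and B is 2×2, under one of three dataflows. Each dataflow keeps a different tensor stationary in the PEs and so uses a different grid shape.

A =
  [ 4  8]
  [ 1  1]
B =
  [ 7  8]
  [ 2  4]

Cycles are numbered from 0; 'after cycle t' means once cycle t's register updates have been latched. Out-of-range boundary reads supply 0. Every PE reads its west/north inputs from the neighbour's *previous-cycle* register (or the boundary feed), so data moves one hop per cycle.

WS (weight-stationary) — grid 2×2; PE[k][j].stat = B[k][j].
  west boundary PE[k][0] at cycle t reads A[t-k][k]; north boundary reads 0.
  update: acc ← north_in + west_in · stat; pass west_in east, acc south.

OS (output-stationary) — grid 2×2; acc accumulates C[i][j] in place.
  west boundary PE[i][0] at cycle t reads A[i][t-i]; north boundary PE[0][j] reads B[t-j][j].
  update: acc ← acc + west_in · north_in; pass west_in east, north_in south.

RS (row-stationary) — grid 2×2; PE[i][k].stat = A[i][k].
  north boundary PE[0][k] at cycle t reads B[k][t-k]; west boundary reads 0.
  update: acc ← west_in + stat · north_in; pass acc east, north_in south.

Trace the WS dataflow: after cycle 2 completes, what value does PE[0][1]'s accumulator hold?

PE[0][1].acc = 8

WS (2×2). Following PE[0][1] plus its west/north inputs:
  0: (0,0).acc=28  regs=<4,28>
  0: (0,1).acc=0  regs=<0,0>
  1: (0,0).acc=7  regs=<1,7>
  1: (0,1).acc=32  regs=<4,32>
  2: (0,0).acc=0  regs=<0,0>
  2: (0,1).acc=8  regs=<1,8>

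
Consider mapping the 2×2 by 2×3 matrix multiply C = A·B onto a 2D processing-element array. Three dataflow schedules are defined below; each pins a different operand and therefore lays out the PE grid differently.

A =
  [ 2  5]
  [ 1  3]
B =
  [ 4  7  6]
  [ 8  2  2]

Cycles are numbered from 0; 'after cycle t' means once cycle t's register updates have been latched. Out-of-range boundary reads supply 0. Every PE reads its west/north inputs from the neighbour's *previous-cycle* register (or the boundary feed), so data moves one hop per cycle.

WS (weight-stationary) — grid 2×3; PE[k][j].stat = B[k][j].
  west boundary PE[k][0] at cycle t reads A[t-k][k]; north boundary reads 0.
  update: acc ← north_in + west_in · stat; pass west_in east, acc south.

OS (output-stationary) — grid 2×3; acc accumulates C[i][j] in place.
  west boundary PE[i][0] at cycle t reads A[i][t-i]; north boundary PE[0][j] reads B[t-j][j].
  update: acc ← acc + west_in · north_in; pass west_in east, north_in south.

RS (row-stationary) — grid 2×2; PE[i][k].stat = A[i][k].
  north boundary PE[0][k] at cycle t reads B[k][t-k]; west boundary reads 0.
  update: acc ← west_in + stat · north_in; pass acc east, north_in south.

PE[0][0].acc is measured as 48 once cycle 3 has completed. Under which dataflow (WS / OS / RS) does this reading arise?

— WS: 2×3; PE[0][0] trace:
  after 0 — PE[0][0] acc=8, pass-E 2, pass-S 8
  after 1 — PE[0][0] acc=4, pass-E 1, pass-S 4
  after 2 — PE[0][0] acc=0, pass-E 0, pass-S 0
  after 3 — PE[0][0] acc=0, pass-E 0, pass-S 0
— OS: 2×3; PE[0][0] trace:
  after 0 — PE[0][0] acc=8, pass-E 2, pass-S 4
  after 1 — PE[0][0] acc=48, pass-E 5, pass-S 8
  after 2 — PE[0][0] acc=48, pass-E 0, pass-S 0
  after 3 — PE[0][0] acc=48, pass-E 0, pass-S 0
— RS: 2×2; PE[0][0] trace:
  after 0 — PE[0][0] acc=8, pass-E 8, pass-S 4
  after 1 — PE[0][0] acc=14, pass-E 14, pass-S 7
  after 2 — PE[0][0] acc=12, pass-E 12, pass-S 6
  after 3 — PE[0][0] acc=0, pass-E 0, pass-S 0

dataflow = OS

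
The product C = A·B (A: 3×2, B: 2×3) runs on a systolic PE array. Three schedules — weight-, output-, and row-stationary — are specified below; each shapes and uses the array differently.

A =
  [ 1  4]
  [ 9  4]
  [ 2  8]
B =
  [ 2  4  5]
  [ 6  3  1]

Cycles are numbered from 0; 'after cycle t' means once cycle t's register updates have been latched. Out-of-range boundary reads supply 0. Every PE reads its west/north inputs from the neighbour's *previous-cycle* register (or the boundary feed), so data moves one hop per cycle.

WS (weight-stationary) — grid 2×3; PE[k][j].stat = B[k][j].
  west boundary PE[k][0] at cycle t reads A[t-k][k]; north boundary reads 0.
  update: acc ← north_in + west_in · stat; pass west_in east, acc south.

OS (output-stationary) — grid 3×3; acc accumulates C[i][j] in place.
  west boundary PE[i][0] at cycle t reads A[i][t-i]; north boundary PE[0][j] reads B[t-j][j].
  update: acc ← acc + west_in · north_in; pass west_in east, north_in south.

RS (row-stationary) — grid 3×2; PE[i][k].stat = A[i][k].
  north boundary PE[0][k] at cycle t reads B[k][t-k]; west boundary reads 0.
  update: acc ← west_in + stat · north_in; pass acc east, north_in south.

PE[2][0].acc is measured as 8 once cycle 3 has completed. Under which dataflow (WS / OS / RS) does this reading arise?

dataflow = RS

— WS: 2×3 array has no PE[2][0].
OS [3×3] PE[2][0] across cycles:
  step 0 · PE2,0: acc=0; fwd→0 fwd↓0
  step 1 · PE2,0: acc=0; fwd→0 fwd↓0
  step 2 · PE2,0: acc=4; fwd→2 fwd↓2
  step 3 · PE2,0: acc=52; fwd→8 fwd↓6
RS [3×2] PE[2][0] across cycles:
  step 0 · PE2,0: acc=0; fwd→0 fwd↓0
  step 1 · PE2,0: acc=0; fwd→0 fwd↓0
  step 2 · PE2,0: acc=4; fwd→4 fwd↓2
  step 3 · PE2,0: acc=8; fwd→8 fwd↓4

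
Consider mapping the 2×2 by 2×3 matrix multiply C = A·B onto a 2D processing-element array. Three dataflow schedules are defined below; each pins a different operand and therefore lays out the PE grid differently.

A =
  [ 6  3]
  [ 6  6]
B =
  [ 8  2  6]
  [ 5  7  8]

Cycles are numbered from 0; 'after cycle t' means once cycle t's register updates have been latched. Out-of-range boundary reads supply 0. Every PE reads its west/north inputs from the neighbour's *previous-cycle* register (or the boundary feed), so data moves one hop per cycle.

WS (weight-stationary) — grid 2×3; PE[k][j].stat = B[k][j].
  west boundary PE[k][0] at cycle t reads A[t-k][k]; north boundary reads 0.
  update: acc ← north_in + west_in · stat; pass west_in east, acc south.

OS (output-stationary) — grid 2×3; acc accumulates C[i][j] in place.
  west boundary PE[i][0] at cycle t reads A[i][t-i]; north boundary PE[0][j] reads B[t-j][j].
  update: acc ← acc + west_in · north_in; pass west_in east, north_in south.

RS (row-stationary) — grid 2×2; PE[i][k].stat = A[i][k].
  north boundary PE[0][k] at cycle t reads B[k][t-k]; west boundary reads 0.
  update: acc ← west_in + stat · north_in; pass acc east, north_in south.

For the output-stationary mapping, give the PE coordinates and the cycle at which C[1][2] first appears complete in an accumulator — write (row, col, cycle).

(row, col, cycle) = (1, 2, 4)

OS: C[1][2] accumulates in PE[1][2]:
  [0] (1,2) acc=0 (h:0 v:0)
  [1] (1,2) acc=0 (h:0 v:0)
  [2] (1,2) acc=0 (h:0 v:0)
  [3] (1,2) acc=36 (h:6 v:6)
  [4] (1,2) acc=84 (h:6 v:8)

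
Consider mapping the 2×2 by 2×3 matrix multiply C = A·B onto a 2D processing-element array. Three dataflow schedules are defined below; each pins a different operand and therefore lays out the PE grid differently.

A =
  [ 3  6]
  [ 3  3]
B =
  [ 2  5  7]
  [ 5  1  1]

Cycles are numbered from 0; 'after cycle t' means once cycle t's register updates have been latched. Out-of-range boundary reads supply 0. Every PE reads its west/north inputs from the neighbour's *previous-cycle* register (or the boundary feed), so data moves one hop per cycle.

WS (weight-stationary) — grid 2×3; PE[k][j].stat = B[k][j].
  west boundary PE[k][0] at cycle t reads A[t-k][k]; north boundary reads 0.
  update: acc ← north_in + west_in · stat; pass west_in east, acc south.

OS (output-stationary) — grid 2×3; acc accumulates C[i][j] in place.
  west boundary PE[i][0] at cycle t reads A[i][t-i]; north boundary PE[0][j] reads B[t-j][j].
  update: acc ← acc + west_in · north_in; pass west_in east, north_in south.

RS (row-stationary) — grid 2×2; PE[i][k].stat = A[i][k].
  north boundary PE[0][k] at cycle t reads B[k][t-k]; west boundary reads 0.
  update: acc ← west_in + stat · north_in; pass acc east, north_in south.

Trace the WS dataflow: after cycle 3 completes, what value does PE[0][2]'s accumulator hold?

WS (2×3). Following PE[0][2] plus its west/north inputs:
  @0  [0,1]  acc 0  |  →0  ↓0
  @0  [0,2]  acc 0  |  →0  ↓0
  @1  [0,1]  acc 15  |  →3  ↓15
  @1  [0,2]  acc 0  |  →0  ↓0
  @2  [0,1]  acc 15  |  →3  ↓15
  @2  [0,2]  acc 21  |  →3  ↓21
  @3  [0,1]  acc 0  |  →0  ↓0
  @3  [0,2]  acc 21  |  →3  ↓21

PE[0][2].acc = 21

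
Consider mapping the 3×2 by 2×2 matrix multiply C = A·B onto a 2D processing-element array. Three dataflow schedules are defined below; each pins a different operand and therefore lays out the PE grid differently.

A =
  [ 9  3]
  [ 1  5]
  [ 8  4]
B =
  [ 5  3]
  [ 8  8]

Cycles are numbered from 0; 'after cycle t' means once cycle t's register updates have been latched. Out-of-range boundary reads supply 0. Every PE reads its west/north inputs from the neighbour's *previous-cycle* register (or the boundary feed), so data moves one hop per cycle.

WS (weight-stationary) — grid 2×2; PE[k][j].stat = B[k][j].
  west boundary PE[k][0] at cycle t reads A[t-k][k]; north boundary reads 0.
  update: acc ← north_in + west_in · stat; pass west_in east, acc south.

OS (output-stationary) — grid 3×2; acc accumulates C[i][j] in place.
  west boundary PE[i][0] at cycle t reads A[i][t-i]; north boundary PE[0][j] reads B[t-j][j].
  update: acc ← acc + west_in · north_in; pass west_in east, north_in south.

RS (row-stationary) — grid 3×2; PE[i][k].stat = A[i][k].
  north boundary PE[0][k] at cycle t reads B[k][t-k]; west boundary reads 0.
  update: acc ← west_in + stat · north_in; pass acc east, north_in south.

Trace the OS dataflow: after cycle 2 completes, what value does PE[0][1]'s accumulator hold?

OS on a 3×2 grid — tracing PE[0][1] and its feeders:
  0: (0,0).acc=45  regs=<9,5>
  0: (0,1).acc=0  regs=<0,0>
  1: (0,0).acc=69  regs=<3,8>
  1: (0,1).acc=27  regs=<9,3>
  2: (0,0).acc=69  regs=<0,0>
  2: (0,1).acc=51  regs=<3,8>

PE[0][1].acc = 51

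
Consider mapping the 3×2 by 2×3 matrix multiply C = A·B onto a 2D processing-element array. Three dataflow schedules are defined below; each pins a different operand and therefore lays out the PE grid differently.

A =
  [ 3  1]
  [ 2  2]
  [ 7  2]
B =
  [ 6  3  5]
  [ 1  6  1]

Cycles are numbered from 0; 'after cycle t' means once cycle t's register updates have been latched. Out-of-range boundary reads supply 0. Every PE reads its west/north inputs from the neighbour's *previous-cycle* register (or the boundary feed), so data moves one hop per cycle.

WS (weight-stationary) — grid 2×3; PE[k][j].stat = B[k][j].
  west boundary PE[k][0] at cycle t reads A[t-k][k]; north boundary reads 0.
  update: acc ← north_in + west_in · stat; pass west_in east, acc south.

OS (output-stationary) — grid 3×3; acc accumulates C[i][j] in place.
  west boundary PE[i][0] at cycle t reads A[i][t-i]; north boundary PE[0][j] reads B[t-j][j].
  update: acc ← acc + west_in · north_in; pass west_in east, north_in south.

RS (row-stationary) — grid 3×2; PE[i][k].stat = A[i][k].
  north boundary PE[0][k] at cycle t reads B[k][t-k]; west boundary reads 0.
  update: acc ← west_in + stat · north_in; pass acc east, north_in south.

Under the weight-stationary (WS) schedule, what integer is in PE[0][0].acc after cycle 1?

PE[0][0].acc = 12

WS (2×3). Following PE[0][0] plus its west/north inputs:
  after 0 — PE[0][0] acc=18, pass-E 3, pass-S 18
  after 1 — PE[0][0] acc=12, pass-E 2, pass-S 12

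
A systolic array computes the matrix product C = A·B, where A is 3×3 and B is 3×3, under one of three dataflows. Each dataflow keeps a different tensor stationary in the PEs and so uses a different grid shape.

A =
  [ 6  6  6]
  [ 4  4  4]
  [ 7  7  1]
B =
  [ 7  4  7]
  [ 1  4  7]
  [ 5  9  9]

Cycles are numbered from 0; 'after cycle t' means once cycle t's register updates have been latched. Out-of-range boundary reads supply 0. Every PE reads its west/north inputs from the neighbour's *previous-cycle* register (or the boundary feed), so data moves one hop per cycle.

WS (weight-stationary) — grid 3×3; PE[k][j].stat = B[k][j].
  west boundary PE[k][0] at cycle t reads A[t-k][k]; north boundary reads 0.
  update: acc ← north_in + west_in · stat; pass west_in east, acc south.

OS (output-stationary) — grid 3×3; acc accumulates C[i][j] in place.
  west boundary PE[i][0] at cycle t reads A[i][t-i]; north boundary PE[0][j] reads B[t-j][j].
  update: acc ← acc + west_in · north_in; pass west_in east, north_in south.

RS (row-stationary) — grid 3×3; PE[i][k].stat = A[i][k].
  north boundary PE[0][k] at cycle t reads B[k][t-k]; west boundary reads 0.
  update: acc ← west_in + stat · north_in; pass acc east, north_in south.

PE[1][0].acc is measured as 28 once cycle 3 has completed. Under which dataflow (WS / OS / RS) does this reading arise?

dataflow = RS

— WS: 3×3; PE[1][0] trace:
  @0  [1,0]  acc 0  |  →0  ↓0
  @1  [1,0]  acc 48  |  →6  ↓48
  @2  [1,0]  acc 32  |  →4  ↓32
  @3  [1,0]  acc 56  |  →7  ↓56
— OS: 3×3; PE[1][0] trace:
  @0  [1,0]  acc 0  |  →0  ↓0
  @1  [1,0]  acc 28  |  →4  ↓7
  @2  [1,0]  acc 32  |  →4  ↓1
  @3  [1,0]  acc 52  |  →4  ↓5
— RS: 3×3; PE[1][0] trace:
  @0  [1,0]  acc 0  |  →0  ↓0
  @1  [1,0]  acc 28  |  →28  ↓7
  @2  [1,0]  acc 16  |  →16  ↓4
  @3  [1,0]  acc 28  |  →28  ↓7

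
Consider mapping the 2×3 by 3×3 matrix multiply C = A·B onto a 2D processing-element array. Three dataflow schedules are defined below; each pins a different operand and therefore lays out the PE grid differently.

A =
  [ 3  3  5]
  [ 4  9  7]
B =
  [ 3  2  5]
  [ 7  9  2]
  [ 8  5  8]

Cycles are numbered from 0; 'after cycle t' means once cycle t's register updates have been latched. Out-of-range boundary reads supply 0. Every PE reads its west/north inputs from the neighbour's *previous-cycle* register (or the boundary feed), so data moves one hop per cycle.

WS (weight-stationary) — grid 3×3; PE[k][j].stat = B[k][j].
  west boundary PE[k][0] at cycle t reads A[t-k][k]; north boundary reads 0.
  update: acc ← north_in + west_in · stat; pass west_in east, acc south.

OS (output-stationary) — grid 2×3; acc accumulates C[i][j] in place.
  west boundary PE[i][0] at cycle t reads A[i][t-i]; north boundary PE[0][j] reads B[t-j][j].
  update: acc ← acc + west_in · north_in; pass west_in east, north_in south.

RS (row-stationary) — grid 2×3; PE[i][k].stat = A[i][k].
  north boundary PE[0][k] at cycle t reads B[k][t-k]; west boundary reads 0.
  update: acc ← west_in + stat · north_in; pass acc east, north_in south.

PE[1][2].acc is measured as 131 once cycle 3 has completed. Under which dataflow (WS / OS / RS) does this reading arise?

dataflow = RS

— WS: 3×3; PE[1][2] trace:
  after 0 — PE[1][2] acc=0, pass-E 0, pass-S 0
  after 1 — PE[1][2] acc=0, pass-E 0, pass-S 0
  after 2 — PE[1][2] acc=0, pass-E 0, pass-S 0
  after 3 — PE[1][2] acc=21, pass-E 3, pass-S 21
— OS: 2×3; PE[1][2] trace:
  after 0 — PE[1][2] acc=0, pass-E 0, pass-S 0
  after 1 — PE[1][2] acc=0, pass-E 0, pass-S 0
  after 2 — PE[1][2] acc=0, pass-E 0, pass-S 0
  after 3 — PE[1][2] acc=20, pass-E 4, pass-S 5
— RS: 2×3; PE[1][2] trace:
  after 0 — PE[1][2] acc=0, pass-E 0, pass-S 0
  after 1 — PE[1][2] acc=0, pass-E 0, pass-S 0
  after 2 — PE[1][2] acc=0, pass-E 0, pass-S 0
  after 3 — PE[1][2] acc=131, pass-E 131, pass-S 8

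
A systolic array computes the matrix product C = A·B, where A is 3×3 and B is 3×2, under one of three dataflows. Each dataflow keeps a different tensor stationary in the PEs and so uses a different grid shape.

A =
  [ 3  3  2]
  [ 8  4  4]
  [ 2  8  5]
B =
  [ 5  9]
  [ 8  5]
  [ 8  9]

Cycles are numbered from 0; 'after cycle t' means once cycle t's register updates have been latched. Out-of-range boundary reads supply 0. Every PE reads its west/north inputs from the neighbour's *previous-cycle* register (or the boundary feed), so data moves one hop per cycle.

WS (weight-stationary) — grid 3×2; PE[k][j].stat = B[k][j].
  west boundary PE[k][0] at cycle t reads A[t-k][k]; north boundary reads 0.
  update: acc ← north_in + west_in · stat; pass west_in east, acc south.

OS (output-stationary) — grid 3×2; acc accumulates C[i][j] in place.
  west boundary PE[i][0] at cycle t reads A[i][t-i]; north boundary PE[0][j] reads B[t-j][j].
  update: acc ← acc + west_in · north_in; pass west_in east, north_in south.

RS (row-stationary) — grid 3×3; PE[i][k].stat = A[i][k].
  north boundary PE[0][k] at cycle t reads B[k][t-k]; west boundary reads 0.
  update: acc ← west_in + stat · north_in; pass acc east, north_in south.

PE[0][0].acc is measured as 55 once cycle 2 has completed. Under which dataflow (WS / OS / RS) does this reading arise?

dataflow = OS

— WS: 3×2; PE[0][0] trace:
  step 0 · PE0,0: acc=15; fwd→3 fwd↓15
  step 1 · PE0,0: acc=40; fwd→8 fwd↓40
  step 2 · PE0,0: acc=10; fwd→2 fwd↓10
— OS: 3×2; PE[0][0] trace:
  step 0 · PE0,0: acc=15; fwd→3 fwd↓5
  step 1 · PE0,0: acc=39; fwd→3 fwd↓8
  step 2 · PE0,0: acc=55; fwd→2 fwd↓8
— RS: 3×3; PE[0][0] trace:
  step 0 · PE0,0: acc=15; fwd→15 fwd↓5
  step 1 · PE0,0: acc=27; fwd→27 fwd↓9
  step 2 · PE0,0: acc=0; fwd→0 fwd↓0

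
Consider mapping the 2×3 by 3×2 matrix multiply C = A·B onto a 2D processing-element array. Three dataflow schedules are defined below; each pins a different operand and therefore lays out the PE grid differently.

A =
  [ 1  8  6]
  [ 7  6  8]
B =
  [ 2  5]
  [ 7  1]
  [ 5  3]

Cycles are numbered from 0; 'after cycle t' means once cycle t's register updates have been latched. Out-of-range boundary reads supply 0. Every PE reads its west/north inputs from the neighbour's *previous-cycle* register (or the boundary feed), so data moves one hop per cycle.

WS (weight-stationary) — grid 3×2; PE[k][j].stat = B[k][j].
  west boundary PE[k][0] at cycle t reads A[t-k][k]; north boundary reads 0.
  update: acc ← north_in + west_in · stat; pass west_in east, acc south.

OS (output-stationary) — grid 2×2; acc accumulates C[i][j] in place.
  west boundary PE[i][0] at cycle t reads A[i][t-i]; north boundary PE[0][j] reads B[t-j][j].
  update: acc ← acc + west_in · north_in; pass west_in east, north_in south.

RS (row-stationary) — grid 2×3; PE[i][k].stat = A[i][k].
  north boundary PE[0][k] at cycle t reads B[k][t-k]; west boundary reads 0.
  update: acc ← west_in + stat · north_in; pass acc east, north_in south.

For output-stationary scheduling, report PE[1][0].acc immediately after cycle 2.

PE[1][0].acc = 56

OS (2×2). Following PE[1][0] plus its west/north inputs:
  step 0 · PE0,0: acc=2; fwd→1 fwd↓2
  step 0 · PE1,0: acc=0; fwd→0 fwd↓0
  step 1 · PE0,0: acc=58; fwd→8 fwd↓7
  step 1 · PE1,0: acc=14; fwd→7 fwd↓2
  step 2 · PE0,0: acc=88; fwd→6 fwd↓5
  step 2 · PE1,0: acc=56; fwd→6 fwd↓7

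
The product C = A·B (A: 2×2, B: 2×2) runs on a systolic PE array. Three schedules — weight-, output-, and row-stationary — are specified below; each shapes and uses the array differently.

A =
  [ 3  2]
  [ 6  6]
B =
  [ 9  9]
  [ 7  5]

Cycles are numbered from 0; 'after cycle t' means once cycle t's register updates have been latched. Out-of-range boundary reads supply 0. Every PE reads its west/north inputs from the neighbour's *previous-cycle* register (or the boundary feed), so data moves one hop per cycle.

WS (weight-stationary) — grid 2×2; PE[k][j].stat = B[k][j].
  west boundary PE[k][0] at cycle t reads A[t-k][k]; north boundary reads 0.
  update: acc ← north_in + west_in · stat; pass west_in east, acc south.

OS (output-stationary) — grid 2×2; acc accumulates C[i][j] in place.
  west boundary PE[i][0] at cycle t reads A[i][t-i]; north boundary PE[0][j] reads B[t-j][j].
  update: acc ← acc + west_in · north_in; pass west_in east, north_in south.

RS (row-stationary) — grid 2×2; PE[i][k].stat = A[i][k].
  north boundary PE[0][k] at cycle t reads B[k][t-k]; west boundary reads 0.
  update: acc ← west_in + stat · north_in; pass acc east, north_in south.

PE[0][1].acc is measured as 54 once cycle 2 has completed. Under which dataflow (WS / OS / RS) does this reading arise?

dataflow = WS

Under WS (2×2), PE[0][1]:
  step 0 · PE0,1: acc=0; fwd→0 fwd↓0
  step 1 · PE0,1: acc=27; fwd→3 fwd↓27
  step 2 · PE0,1: acc=54; fwd→6 fwd↓54
Under OS (2×2), PE[0][1]:
  step 0 · PE0,1: acc=0; fwd→0 fwd↓0
  step 1 · PE0,1: acc=27; fwd→3 fwd↓9
  step 2 · PE0,1: acc=37; fwd→2 fwd↓5
Under RS (2×2), PE[0][1]:
  step 0 · PE0,1: acc=0; fwd→0 fwd↓0
  step 1 · PE0,1: acc=41; fwd→41 fwd↓7
  step 2 · PE0,1: acc=37; fwd→37 fwd↓5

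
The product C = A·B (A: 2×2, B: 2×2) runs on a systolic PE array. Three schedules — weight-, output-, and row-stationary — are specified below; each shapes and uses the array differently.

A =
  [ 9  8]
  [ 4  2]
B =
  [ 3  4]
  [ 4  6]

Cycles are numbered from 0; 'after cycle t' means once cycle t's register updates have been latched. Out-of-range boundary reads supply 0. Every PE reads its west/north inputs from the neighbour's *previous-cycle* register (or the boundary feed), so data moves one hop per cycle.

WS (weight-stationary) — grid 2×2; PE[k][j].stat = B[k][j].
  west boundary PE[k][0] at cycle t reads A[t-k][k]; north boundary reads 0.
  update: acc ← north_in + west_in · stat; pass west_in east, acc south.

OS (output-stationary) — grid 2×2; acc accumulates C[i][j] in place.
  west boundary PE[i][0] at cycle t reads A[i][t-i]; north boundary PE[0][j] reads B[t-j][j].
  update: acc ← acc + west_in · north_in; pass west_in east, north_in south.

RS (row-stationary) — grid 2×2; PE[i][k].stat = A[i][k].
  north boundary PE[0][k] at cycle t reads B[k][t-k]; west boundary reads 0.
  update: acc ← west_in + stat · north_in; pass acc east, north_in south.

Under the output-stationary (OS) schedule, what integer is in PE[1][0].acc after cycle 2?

OS (2×2). Following PE[1][0] plus its west/north inputs:
  c0 r0c0: 27 / 9 / 3
  c0 r1c0: 0 / 0 / 0
  c1 r0c0: 59 / 8 / 4
  c1 r1c0: 12 / 4 / 3
  c2 r0c0: 59 / 0 / 0
  c2 r1c0: 20 / 2 / 4

PE[1][0].acc = 20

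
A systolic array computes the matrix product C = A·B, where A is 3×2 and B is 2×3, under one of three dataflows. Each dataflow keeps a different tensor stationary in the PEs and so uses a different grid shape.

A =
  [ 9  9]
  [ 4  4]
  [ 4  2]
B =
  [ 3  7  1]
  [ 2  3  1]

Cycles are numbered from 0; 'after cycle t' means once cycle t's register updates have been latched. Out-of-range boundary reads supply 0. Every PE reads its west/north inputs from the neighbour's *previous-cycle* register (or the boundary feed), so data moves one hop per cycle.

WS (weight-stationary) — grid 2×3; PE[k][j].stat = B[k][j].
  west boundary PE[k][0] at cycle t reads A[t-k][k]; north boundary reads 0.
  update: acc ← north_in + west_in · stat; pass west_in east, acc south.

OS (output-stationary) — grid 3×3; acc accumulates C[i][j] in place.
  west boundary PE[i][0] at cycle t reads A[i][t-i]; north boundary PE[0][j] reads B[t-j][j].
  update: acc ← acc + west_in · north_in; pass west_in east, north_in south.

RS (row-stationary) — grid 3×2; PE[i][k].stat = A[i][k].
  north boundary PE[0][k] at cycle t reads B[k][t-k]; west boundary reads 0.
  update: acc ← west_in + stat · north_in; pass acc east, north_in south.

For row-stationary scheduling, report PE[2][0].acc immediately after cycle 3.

RS (3×2). Following PE[2][0] plus its west/north inputs:
  [0] (1,0) acc=0 (h:0 v:0)
  [0] (2,0) acc=0 (h:0 v:0)
  [1] (1,0) acc=12 (h:12 v:3)
  [1] (2,0) acc=0 (h:0 v:0)
  [2] (1,0) acc=28 (h:28 v:7)
  [2] (2,0) acc=12 (h:12 v:3)
  [3] (1,0) acc=4 (h:4 v:1)
  [3] (2,0) acc=28 (h:28 v:7)

PE[2][0].acc = 28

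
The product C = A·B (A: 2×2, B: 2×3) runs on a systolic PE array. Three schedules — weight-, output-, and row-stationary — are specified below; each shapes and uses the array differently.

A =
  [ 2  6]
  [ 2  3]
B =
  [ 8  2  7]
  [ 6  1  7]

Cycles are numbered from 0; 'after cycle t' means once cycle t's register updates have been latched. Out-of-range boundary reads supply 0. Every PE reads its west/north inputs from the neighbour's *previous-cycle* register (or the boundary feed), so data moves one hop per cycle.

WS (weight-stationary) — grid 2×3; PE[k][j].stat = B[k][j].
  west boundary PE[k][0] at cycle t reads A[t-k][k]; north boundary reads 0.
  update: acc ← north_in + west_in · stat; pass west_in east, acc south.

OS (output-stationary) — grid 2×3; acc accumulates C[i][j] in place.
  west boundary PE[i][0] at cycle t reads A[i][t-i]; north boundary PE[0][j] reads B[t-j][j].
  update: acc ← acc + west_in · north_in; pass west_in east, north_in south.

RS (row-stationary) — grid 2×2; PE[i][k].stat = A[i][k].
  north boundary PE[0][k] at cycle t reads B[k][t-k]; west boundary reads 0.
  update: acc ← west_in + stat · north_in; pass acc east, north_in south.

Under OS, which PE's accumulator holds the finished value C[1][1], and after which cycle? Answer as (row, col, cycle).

(row, col, cycle) = (1, 1, 3)

Under OS, C[1][1] lands at PE[1][1]:
  0: (1,1).acc=0  regs=<0,0>
  1: (1,1).acc=0  regs=<0,0>
  2: (1,1).acc=4  regs=<2,2>
  3: (1,1).acc=7  regs=<3,1>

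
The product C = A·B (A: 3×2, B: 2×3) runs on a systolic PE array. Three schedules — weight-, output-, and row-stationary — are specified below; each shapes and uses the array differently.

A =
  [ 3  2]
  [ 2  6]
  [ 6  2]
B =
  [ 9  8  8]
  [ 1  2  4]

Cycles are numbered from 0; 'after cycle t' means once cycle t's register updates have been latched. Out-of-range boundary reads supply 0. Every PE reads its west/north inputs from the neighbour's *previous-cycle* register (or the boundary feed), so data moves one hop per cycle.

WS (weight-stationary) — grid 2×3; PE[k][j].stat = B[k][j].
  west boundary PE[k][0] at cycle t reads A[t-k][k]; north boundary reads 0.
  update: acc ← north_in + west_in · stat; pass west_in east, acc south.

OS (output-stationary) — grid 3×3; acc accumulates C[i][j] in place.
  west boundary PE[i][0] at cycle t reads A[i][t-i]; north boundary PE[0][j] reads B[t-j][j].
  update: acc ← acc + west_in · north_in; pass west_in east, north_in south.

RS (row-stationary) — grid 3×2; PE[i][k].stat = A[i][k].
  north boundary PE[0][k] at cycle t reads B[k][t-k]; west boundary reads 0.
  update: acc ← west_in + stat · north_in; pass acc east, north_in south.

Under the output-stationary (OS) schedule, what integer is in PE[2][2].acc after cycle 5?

OS 3×3: PE[2][2] cycle-by-cycle (with neighbour feeds):
  c0 r1c2: 0 / 0 / 0
  c0 r2c1: 0 / 0 / 0
  c0 r2c2: 0 / 0 / 0
  c1 r1c2: 0 / 0 / 0
  c1 r2c1: 0 / 0 / 0
  c1 r2c2: 0 / 0 / 0
  c2 r1c2: 0 / 0 / 0
  c2 r2c1: 0 / 0 / 0
  c2 r2c2: 0 / 0 / 0
  c3 r1c2: 16 / 2 / 8
  c3 r2c1: 48 / 6 / 8
  c3 r2c2: 0 / 0 / 0
  c4 r1c2: 40 / 6 / 4
  c4 r2c1: 52 / 2 / 2
  c4 r2c2: 48 / 6 / 8
  c5 r1c2: 40 / 0 / 0
  c5 r2c1: 52 / 0 / 0
  c5 r2c2: 56 / 2 / 4

PE[2][2].acc = 56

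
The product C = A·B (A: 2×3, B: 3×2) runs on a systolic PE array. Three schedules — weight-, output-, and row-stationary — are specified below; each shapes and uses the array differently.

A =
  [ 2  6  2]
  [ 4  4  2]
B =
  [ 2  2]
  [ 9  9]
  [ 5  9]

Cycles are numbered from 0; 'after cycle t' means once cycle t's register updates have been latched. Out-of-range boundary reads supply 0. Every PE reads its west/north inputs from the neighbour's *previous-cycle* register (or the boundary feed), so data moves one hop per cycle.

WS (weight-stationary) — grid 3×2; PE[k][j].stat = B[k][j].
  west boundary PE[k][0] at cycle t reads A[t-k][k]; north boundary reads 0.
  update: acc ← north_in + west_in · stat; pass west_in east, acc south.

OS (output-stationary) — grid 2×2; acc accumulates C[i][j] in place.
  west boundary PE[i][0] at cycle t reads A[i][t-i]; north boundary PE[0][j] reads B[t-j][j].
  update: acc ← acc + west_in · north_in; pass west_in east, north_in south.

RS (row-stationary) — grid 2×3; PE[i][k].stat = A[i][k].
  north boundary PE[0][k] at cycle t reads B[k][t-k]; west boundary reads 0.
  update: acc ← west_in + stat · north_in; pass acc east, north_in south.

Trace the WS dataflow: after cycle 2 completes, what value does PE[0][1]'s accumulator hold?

WS on a 3×2 grid — tracing PE[0][1] and its feeders:
  after 0 — PE[0][0] acc=4, pass-E 2, pass-S 4
  after 0 — PE[0][1] acc=0, pass-E 0, pass-S 0
  after 1 — PE[0][0] acc=8, pass-E 4, pass-S 8
  after 1 — PE[0][1] acc=4, pass-E 2, pass-S 4
  after 2 — PE[0][0] acc=0, pass-E 0, pass-S 0
  after 2 — PE[0][1] acc=8, pass-E 4, pass-S 8

PE[0][1].acc = 8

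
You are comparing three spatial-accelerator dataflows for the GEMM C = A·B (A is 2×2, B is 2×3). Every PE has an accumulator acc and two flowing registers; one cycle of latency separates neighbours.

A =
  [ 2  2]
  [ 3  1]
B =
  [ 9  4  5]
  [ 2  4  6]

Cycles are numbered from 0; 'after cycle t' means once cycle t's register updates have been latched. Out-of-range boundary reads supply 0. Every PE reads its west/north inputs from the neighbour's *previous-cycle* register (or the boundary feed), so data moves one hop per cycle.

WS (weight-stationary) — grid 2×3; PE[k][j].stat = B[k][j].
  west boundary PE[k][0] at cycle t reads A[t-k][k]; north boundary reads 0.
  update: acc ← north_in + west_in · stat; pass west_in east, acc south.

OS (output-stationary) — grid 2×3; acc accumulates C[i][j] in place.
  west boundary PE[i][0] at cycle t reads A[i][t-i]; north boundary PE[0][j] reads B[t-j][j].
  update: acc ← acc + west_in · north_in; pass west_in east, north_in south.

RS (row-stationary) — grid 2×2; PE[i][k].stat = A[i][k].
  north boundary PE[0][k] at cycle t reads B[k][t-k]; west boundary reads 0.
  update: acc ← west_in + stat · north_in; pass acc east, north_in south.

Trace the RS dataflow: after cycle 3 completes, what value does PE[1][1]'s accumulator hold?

PE[1][1].acc = 16

RS on a 2×2 grid — tracing PE[1][1] and its feeders:
  cycle 0: PE[0][1] → acc 0, east 0, south 0
  cycle 0: PE[1][0] → acc 0, east 0, south 0
  cycle 0: PE[1][1] → acc 0, east 0, south 0
  cycle 1: PE[0][1] → acc 22, east 22, south 2
  cycle 1: PE[1][0] → acc 27, east 27, south 9
  cycle 1: PE[1][1] → acc 0, east 0, south 0
  cycle 2: PE[0][1] → acc 16, east 16, south 4
  cycle 2: PE[1][0] → acc 12, east 12, south 4
  cycle 2: PE[1][1] → acc 29, east 29, south 2
  cycle 3: PE[0][1] → acc 22, east 22, south 6
  cycle 3: PE[1][0] → acc 15, east 15, south 5
  cycle 3: PE[1][1] → acc 16, east 16, south 4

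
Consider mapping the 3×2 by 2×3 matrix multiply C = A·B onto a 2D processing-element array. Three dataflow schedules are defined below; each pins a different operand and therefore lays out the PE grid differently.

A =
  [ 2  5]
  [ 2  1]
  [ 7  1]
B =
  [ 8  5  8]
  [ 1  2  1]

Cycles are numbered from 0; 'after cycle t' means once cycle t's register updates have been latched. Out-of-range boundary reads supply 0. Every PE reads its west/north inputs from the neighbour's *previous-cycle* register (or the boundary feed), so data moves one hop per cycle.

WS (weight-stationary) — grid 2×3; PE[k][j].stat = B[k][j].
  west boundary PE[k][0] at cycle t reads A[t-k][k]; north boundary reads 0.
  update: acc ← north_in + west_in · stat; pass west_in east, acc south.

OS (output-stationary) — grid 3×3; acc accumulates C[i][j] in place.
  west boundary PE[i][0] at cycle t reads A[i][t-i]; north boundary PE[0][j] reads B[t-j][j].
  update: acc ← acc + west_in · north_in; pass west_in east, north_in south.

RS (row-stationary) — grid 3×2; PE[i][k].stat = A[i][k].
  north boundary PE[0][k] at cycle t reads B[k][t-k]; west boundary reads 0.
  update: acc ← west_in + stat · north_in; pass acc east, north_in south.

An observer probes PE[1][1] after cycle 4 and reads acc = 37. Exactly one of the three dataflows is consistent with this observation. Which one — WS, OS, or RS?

dataflow = WS

WS (2×3 grid), PE[1][1]:
  t=0 PE[1][1]: acc=0 h=0 v=0
  t=1 PE[1][1]: acc=0 h=0 v=0
  t=2 PE[1][1]: acc=20 h=5 v=20
  t=3 PE[1][1]: acc=12 h=1 v=12
  t=4 PE[1][1]: acc=37 h=1 v=37
OS (3×3 grid), PE[1][1]:
  t=0 PE[1][1]: acc=0 h=0 v=0
  t=1 PE[1][1]: acc=0 h=0 v=0
  t=2 PE[1][1]: acc=10 h=2 v=5
  t=3 PE[1][1]: acc=12 h=1 v=2
  t=4 PE[1][1]: acc=12 h=0 v=0
RS (3×2 grid), PE[1][1]:
  t=0 PE[1][1]: acc=0 h=0 v=0
  t=1 PE[1][1]: acc=0 h=0 v=0
  t=2 PE[1][1]: acc=17 h=17 v=1
  t=3 PE[1][1]: acc=12 h=12 v=2
  t=4 PE[1][1]: acc=17 h=17 v=1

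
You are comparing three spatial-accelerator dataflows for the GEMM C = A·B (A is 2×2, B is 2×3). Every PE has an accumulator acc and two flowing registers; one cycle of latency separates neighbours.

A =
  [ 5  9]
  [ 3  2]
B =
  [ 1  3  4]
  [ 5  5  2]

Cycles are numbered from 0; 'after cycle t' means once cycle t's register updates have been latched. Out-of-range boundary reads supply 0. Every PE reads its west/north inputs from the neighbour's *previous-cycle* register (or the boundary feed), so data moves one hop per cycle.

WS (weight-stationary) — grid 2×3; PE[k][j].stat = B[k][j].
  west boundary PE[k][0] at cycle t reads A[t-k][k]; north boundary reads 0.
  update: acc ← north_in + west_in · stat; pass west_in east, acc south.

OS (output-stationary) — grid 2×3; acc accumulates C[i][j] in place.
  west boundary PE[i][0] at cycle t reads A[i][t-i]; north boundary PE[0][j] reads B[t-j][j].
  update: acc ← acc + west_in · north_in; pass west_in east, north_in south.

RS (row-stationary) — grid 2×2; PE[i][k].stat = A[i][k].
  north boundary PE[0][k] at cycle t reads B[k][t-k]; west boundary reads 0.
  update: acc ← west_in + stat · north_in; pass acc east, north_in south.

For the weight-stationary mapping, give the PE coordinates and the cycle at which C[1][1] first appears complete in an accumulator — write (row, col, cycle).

(row, col, cycle) = (1, 1, 3)

WS — PE[1][1] is where C[1][1] collects:
  c0 r1c1: 0 / 0 / 0
  c1 r1c1: 0 / 0 / 0
  c2 r1c1: 60 / 9 / 60
  c3 r1c1: 19 / 2 / 19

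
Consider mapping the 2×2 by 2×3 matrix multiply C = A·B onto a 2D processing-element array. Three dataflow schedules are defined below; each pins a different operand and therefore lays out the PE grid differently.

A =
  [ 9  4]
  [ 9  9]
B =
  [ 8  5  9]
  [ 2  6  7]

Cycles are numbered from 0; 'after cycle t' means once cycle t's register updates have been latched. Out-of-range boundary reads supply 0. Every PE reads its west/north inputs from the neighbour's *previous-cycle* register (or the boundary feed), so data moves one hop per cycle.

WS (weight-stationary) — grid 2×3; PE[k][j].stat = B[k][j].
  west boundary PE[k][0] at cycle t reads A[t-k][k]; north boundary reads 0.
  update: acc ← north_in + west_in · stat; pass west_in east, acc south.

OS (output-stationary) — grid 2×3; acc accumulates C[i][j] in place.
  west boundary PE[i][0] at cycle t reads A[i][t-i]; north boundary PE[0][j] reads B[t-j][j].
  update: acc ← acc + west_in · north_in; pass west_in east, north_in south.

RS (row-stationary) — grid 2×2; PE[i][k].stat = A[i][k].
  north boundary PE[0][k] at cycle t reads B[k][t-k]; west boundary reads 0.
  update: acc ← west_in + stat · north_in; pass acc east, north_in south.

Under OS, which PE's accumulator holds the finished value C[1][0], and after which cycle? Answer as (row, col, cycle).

(row, col, cycle) = (1, 0, 2)

OS — PE[1][0] is where C[1][0] collects:
  @0  [1,0]  acc 0  |  →0  ↓0
  @1  [1,0]  acc 72  |  →9  ↓8
  @2  [1,0]  acc 90  |  →9  ↓2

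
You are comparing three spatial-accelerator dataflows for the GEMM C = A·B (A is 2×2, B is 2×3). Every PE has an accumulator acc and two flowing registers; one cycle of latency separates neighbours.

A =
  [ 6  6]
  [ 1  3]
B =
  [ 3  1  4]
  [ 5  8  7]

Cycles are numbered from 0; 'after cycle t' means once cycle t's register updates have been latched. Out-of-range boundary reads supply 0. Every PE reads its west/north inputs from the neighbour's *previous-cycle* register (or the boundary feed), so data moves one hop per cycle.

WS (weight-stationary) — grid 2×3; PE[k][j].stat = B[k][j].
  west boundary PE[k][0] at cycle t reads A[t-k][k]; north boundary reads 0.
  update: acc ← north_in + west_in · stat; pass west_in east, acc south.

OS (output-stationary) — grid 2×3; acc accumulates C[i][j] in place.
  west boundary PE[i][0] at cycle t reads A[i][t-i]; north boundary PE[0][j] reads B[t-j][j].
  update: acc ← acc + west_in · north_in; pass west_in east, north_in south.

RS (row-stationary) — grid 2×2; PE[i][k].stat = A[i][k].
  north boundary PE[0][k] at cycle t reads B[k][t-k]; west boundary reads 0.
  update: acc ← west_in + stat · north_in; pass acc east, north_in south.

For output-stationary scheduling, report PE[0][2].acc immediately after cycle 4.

PE[0][2].acc = 66

Tracing OS — 2×3 array, target PE[0][2]:
  [0] (0,1) acc=0 (h:0 v:0)
  [0] (0,2) acc=0 (h:0 v:0)
  [1] (0,1) acc=6 (h:6 v:1)
  [1] (0,2) acc=0 (h:0 v:0)
  [2] (0,1) acc=54 (h:6 v:8)
  [2] (0,2) acc=24 (h:6 v:4)
  [3] (0,1) acc=54 (h:0 v:0)
  [3] (0,2) acc=66 (h:6 v:7)
  [4] (0,1) acc=54 (h:0 v:0)
  [4] (0,2) acc=66 (h:0 v:0)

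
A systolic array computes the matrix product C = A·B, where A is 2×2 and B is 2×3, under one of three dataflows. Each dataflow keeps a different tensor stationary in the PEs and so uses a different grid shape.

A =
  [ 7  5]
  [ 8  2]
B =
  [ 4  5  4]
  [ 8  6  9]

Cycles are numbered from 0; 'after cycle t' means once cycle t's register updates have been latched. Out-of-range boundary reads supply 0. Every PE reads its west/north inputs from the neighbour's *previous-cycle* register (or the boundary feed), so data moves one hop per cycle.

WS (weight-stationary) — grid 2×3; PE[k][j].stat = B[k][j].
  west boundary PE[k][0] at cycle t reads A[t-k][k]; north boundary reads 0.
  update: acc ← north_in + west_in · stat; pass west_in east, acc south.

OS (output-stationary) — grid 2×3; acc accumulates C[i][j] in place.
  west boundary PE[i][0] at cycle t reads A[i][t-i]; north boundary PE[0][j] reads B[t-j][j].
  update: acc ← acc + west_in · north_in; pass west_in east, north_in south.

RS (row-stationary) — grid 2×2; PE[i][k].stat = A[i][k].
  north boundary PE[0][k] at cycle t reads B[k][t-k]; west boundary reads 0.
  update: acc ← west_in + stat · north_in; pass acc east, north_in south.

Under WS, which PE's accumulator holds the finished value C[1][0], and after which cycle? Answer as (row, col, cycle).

Under WS, C[1][0] lands at PE[1][0]:
  t=0 PE[1][0]: acc=0 h=0 v=0
  t=1 PE[1][0]: acc=68 h=5 v=68
  t=2 PE[1][0]: acc=48 h=2 v=48

(row, col, cycle) = (1, 0, 2)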